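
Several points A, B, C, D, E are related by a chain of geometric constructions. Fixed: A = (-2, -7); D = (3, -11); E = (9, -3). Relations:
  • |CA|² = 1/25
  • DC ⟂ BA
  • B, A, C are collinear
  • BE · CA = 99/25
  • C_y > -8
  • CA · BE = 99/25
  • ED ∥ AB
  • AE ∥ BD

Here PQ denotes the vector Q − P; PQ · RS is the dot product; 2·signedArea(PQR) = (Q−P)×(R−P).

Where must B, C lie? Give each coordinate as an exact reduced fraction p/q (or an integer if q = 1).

B = (-8, -15)
C = (-53/25, -179/25)

1. B_x = -8  [AE ∥ BD ∩ ED ∥ AB]
2. B_y = -15  [AE ∥ BD ∩ ED ∥ AB]
   → B = (-8, -15)
3. C_x = -53/25  [B, A, C are collinear ∩ DC ⟂ BA]
4. C_y = -179/25  [B, A, C are collinear ∩ DC ⟂ BA]
   → C = (-53/25, -179/25)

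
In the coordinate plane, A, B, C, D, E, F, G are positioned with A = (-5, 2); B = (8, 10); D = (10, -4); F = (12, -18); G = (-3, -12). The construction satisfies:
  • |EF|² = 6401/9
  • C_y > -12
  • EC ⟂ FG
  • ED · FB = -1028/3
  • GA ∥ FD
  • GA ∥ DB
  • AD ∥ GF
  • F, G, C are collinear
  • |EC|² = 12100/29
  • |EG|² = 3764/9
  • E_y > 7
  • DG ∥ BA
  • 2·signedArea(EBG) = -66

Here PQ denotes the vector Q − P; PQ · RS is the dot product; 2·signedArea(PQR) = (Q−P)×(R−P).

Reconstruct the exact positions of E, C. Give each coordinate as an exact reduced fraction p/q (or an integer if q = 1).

C = (-341/87, -1012/87)
E = (11/3, 22/3)

1. E_x = 11/3  [2·signedArea(EBG) = -66 ∩ ED · FB = -1028/3]
2. E_y = 22/3  [2·signedArea(EBG) = -66 ∩ ED · FB = -1028/3]
   → E = (11/3, 22/3)
3. C_x = -341/87  [F, G, C are collinear ∩ EC ⟂ FG]
4. C_y = -1012/87  [F, G, C are collinear ∩ EC ⟂ FG]
   → C = (-341/87, -1012/87)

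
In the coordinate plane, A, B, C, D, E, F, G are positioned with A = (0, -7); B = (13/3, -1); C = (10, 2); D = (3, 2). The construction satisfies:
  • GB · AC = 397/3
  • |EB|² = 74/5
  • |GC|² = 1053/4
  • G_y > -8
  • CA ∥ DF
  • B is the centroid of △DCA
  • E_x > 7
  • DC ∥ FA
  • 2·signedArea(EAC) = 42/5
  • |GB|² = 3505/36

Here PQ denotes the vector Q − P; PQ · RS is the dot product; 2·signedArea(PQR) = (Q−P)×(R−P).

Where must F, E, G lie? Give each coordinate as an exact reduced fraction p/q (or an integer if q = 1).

E = (116/15, 4/5)
F = (-7, -7)
G = (-7/2, -7)

1. F_x = -7  [DC ∥ FA ∩ CA ∥ DF]
2. F_y = -7  [DC ∥ FA ∩ CA ∥ DF]
   → F = (-7, -7)
3. E_x = 116/15  [line -9·x + 10·y + 308/5 = 0 ∩ |EB|² = 74/5]
4. E_y = 4/5  [line -9·x + 10·y + 308/5 = 0 ∩ |EB|² = 74/5]
   → E = (116/15, 4/5)
5. G_x = -7/2  [line -10·x + -9·y + -98 = 0 ∩ |GB|² = 3505/36]
6. G_y = -7  [line -10·x + -9·y + -98 = 0 ∩ |GB|² = 3505/36]
   → G = (-7/2, -7)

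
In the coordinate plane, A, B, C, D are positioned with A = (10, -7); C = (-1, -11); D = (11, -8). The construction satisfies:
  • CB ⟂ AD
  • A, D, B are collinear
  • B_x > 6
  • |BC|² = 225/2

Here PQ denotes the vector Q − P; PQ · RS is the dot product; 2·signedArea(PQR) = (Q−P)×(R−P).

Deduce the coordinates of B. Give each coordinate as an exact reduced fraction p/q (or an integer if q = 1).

B = (13/2, -7/2)

1. B_x = 13/2  [A, D, B are collinear ∩ CB ⟂ AD]
2. B_y = -7/2  [A, D, B are collinear ∩ CB ⟂ AD]
   → B = (13/2, -7/2)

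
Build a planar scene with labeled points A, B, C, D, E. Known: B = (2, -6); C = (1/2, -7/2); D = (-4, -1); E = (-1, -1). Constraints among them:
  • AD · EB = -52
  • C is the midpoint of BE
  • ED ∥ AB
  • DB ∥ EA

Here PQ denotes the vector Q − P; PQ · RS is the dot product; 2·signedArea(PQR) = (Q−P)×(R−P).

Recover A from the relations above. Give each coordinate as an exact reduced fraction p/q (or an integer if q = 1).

A = (5, -6)

1. A_x = 5  [ED ∥ AB ∩ DB ∥ EA]
2. A_y = -6  [ED ∥ AB ∩ DB ∥ EA]
   → A = (5, -6)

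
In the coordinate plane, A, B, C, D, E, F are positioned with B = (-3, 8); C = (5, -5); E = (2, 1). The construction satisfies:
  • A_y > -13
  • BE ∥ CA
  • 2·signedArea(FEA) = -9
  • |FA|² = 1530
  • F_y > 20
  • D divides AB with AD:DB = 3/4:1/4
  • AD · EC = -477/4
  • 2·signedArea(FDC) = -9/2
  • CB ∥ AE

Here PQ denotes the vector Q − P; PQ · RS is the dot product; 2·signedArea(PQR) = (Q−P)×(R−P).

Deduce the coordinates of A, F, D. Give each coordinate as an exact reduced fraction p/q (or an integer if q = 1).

1. A_x = 10  [CB ∥ AE ∩ BE ∥ CA]
2. A_y = -12  [CB ∥ AE ∩ BE ∥ CA]
   → A = (10, -12)
3. F_x = -11  [line 13·x + 8·y + -25 = 0 ∩ |FA|² = 1530]
4. F_y = 21  [line 13·x + 8·y + -25 = 0 ∩ |FA|² = 1530]
   → F = (-11, 21)
5. D_x = 1/4  [2·signedArea(FDC) = -9/2 ∩ D divides AB with AD:DB = 3/4:1/4]
6. D_y = 3  [2·signedArea(FDC) = -9/2 ∩ D divides AB with AD:DB = 3/4:1/4]
   → D = (1/4, 3)

A = (10, -12)
D = (1/4, 3)
F = (-11, 21)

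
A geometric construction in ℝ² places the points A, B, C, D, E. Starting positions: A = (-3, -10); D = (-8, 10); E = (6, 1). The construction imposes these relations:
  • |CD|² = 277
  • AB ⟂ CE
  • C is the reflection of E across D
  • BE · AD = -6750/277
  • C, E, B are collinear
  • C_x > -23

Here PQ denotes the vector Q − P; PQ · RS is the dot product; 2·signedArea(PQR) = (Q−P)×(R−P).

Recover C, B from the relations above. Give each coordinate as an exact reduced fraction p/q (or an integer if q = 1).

1. C_x = -22  [C is the reflection of E across D]
2. C_y = 19  [C is the reflection of E across D]
   → C = (-22, 19)
3. B_x = 1284/277  [C, E, B are collinear ∩ AB ⟂ CE]
4. B_y = 520/277  [C, E, B are collinear ∩ AB ⟂ CE]
   → B = (1284/277, 520/277)

B = (1284/277, 520/277)
C = (-22, 19)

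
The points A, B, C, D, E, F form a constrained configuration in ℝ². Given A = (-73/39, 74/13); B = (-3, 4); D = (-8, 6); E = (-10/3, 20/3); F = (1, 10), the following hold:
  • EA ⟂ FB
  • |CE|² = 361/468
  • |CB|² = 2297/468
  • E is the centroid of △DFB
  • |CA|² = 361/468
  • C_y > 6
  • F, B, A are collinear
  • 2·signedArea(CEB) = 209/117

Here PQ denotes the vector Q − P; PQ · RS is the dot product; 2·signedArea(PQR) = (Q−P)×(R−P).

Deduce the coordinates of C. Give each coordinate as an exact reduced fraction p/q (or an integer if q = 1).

C = (-203/78, 241/39)

1. C_x = -203/78  [line 8/3·x + 1/3·y + 571/117 = 0 ∩ |CA|² = 361/468]
2. C_y = 241/39  [line 8/3·x + 1/3·y + 571/117 = 0 ∩ |CA|² = 361/468]
   → C = (-203/78, 241/39)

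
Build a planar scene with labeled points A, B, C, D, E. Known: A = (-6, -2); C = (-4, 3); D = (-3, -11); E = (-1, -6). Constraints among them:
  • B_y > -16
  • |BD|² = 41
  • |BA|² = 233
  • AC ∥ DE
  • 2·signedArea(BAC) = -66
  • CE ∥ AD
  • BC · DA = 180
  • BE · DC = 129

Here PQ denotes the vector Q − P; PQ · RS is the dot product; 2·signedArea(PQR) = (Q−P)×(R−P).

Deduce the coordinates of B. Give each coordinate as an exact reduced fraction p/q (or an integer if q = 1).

B = (2, -15)

1. B_x = 2  [BC · DA = 180 ∩ 2·signedArea(BAC) = -66]
2. B_y = -15  [BC · DA = 180 ∩ 2·signedArea(BAC) = -66]
   → B = (2, -15)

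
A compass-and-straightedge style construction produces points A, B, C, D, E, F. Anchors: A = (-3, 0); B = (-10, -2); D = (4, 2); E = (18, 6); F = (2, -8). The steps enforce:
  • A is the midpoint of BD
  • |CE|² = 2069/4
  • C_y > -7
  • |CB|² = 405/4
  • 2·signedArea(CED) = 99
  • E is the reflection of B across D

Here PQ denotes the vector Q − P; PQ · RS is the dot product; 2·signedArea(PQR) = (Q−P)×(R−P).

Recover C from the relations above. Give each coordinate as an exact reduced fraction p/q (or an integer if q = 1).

C = (-1, -13/2)

1. C_x = -1  [line 4·x + -14·y + -87 = 0 ∩ |CB|² = 405/4]
2. C_y = -13/2  [line 4·x + -14·y + -87 = 0 ∩ |CB|² = 405/4]
   → C = (-1, -13/2)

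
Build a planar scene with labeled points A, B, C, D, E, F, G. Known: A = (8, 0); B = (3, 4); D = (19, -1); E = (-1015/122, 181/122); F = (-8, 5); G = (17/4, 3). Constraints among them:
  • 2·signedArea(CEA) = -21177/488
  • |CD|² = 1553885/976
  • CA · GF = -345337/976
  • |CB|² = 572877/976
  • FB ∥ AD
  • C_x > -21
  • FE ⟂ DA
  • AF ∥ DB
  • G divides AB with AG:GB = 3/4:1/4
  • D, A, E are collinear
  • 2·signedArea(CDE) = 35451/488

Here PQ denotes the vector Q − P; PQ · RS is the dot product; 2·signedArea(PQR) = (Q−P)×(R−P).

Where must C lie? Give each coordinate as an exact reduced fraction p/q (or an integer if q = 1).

C = (-5097/244, -2/61)

1. C_x = -5097/244  [CA · GF = -345337/976 ∩ 2·signedArea(CEA) = -21177/488]
2. C_y = -2/61  [CA · GF = -345337/976 ∩ 2·signedArea(CEA) = -21177/488]
   → C = (-5097/244, -2/61)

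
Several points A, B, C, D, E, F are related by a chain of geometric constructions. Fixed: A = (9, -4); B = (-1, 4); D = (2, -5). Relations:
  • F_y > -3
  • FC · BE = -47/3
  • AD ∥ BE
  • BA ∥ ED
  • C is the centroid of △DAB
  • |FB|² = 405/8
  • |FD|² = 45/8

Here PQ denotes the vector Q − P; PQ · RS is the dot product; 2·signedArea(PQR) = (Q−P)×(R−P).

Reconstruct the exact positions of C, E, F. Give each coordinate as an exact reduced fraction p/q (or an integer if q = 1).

1. C_x = 10/3  [C is the centroid of △DAB]
2. C_y = -5/3  [C is the centroid of △DAB]
   → C = (10/3, -5/3)
3. E_x = -8  [BA ∥ ED ∩ AD ∥ BE]
4. E_y = 3  [BA ∥ ED ∩ AD ∥ BE]
   → E = (-8, 3)
5. F_x = 5/4  [line 7·x + 1·y + -6 = 0 ∩ |FD|² = 45/8]
6. F_y = -11/4  [line 7·x + 1·y + -6 = 0 ∩ |FD|² = 45/8]
   → F = (5/4, -11/4)

C = (10/3, -5/3)
E = (-8, 3)
F = (5/4, -11/4)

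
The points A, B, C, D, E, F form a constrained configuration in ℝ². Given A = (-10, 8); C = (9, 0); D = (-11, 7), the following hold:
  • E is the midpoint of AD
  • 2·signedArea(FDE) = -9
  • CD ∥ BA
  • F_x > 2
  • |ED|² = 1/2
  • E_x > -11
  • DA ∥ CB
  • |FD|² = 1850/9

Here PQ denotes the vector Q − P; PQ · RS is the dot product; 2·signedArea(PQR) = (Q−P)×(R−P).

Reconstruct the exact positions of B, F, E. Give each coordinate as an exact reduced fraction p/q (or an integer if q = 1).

1. B_x = 10  [CD ∥ BA ∩ DA ∥ CB]
2. B_y = 1  [CD ∥ BA ∩ DA ∥ CB]
   → B = (10, 1)
3. E_x = -21/2  [E is the midpoint of AD]
4. E_y = 15/2  [E is the midpoint of AD]
   → E = (-21/2, 15/2)
5. F_x = 8/3  [line -1/2·x + 1/2·y + 0 = 0 ∩ |FD|² = 1850/9]
6. F_y = 8/3  [line -1/2·x + 1/2·y + 0 = 0 ∩ |FD|² = 1850/9]
   → F = (8/3, 8/3)

B = (10, 1)
E = (-21/2, 15/2)
F = (8/3, 8/3)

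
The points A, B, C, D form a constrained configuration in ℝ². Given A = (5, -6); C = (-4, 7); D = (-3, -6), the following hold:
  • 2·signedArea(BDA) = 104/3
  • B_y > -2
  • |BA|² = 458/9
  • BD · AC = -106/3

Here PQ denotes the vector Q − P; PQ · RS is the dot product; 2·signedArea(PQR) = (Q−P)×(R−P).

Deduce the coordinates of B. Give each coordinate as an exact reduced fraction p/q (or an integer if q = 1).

B = (-2/3, -5/3)

1. B_x = -2/3  [BD · AC = -106/3 ∩ 2·signedArea(BDA) = 104/3]
2. B_y = -5/3  [BD · AC = -106/3 ∩ 2·signedArea(BDA) = 104/3]
   → B = (-2/3, -5/3)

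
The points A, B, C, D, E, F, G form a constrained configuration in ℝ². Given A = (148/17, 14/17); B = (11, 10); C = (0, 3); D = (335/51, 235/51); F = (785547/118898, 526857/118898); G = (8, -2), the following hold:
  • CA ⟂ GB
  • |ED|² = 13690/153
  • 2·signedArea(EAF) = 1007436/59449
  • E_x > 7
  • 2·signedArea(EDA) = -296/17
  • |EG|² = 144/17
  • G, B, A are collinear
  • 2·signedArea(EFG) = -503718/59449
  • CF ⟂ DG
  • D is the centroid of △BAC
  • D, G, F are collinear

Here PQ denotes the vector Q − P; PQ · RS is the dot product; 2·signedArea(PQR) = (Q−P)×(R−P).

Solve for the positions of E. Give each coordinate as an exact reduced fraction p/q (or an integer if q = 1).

E = (124/17, -82/17)

1. E_x = 124/17  [2·signedArea(EFG) = -503718/59449 ∩ 2·signedArea(EAF) = 1007436/59449]
2. E_y = -82/17  [2·signedArea(EFG) = -503718/59449 ∩ 2·signedArea(EAF) = 1007436/59449]
   → E = (124/17, -82/17)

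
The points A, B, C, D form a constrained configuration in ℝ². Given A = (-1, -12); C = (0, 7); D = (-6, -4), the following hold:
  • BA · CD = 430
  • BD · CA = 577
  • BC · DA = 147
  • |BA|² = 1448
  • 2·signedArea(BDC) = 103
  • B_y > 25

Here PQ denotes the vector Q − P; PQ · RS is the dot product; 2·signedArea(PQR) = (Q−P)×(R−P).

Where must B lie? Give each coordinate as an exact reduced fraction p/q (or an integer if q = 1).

B = (1, 26)

1. B_x = 1  [2·signedArea(BDC) = 103 ∩ BD · CA = 577]
2. B_y = 26  [2·signedArea(BDC) = 103 ∩ BD · CA = 577]
   → B = (1, 26)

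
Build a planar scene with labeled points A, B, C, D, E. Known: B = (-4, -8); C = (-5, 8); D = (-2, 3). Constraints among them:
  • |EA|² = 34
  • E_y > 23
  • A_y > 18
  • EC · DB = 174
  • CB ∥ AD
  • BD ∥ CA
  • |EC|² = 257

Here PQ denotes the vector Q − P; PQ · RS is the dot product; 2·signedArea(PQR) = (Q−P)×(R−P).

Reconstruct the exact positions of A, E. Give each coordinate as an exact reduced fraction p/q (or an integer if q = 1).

A = (-3, 19)
E = (-6, 24)

1. A_x = -3  [CB ∥ AD ∩ BD ∥ CA]
2. A_y = 19  [CB ∥ AD ∩ BD ∥ CA]
   → A = (-3, 19)
3. E_x = -6  [line 2·x + 11·y + -252 = 0 ∩ |EC|² = 257]
4. E_y = 24  [line 2·x + 11·y + -252 = 0 ∩ |EC|² = 257]
   → E = (-6, 24)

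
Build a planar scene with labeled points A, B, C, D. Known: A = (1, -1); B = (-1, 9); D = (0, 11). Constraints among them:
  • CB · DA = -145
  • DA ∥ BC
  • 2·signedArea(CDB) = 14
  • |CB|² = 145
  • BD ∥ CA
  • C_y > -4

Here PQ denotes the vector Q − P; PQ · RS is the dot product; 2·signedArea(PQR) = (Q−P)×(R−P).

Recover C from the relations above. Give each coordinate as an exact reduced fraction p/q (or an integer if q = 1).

C = (0, -3)

1. C_x = 0  [BD ∥ CA ∩ DA ∥ BC]
2. C_y = -3  [BD ∥ CA ∩ DA ∥ BC]
   → C = (0, -3)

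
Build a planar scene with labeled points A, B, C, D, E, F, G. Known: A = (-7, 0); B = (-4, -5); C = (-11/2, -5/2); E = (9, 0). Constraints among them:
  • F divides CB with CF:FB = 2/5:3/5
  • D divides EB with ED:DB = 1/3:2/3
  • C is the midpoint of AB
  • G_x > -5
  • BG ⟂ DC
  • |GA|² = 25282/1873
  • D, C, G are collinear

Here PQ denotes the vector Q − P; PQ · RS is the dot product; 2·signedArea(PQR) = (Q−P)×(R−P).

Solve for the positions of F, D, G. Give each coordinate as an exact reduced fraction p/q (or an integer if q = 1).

1. F_x = -49/10  [F divides CB with CF:FB = 2/5:3/5]
2. F_y = -7/2  [F divides CB with CF:FB = 2/5:3/5]
   → F = (-49/10, -7/2)
3. D_x = 14/3  [D divides EB with ED:DB = 1/3:2/3]
4. D_y = -5/3  [D divides EB with ED:DB = 1/3:2/3]
   → D = (14/3, -5/3)
5. G_x = -7892/1873  [D, C, G are collinear ∩ BG ⟂ DC]
6. G_y = -4485/1873  [D, C, G are collinear ∩ BG ⟂ DC]
   → G = (-7892/1873, -4485/1873)

D = (14/3, -5/3)
F = (-49/10, -7/2)
G = (-7892/1873, -4485/1873)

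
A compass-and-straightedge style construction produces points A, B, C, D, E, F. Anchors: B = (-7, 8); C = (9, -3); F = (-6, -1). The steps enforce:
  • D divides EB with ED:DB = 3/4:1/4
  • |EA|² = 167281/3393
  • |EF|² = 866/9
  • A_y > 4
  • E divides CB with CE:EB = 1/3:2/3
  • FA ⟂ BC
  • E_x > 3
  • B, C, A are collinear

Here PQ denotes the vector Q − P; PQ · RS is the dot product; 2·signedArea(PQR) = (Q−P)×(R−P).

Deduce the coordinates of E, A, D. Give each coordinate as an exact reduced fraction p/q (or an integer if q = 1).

A = (-799/377, 1751/377)
D = (-13/3, 37/6)
E = (11/3, 2/3)

1. E_x = 11/3  [E divides CB with CE:EB = 1/3:2/3]
2. E_y = 2/3  [E divides CB with CE:EB = 1/3:2/3]
   → E = (11/3, 2/3)
3. A_x = -799/377  [B, C, A are collinear ∩ FA ⟂ BC]
4. A_y = 1751/377  [B, C, A are collinear ∩ FA ⟂ BC]
   → A = (-799/377, 1751/377)
5. D_x = -13/3  [D divides EB with ED:DB = 3/4:1/4]
6. D_y = 37/6  [D divides EB with ED:DB = 3/4:1/4]
   → D = (-13/3, 37/6)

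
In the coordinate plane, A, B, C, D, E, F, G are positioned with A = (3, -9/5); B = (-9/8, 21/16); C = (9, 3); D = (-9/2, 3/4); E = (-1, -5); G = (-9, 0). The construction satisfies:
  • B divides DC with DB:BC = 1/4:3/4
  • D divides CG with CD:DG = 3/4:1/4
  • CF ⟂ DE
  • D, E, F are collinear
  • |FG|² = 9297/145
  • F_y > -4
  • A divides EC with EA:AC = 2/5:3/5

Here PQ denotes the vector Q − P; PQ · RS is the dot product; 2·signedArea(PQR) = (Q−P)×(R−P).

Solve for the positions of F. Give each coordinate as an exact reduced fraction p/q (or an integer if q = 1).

F = (-1341/725, -2613/725)

1. F_x = -1341/725  [D, E, F are collinear ∩ CF ⟂ DE]
2. F_y = -2613/725  [D, E, F are collinear ∩ CF ⟂ DE]
   → F = (-1341/725, -2613/725)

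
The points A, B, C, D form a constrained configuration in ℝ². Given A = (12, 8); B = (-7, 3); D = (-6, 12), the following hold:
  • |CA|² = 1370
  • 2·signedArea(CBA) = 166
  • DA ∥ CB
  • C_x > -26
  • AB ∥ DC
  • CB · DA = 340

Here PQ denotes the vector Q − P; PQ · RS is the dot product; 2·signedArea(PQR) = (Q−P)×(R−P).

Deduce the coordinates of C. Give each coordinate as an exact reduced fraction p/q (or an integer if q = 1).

C = (-25, 7)

1. C_x = -25  [DA ∥ CB ∩ AB ∥ DC]
2. C_y = 7  [DA ∥ CB ∩ AB ∥ DC]
   → C = (-25, 7)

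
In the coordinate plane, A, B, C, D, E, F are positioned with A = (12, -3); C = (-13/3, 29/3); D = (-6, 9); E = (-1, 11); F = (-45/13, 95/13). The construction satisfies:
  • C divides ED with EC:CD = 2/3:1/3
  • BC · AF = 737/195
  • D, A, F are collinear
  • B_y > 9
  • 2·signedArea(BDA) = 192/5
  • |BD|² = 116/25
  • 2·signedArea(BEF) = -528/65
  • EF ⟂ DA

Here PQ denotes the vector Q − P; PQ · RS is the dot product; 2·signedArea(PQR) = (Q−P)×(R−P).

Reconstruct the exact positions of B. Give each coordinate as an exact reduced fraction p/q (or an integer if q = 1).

B = (-4, 49/5)

1. B_x = -4  [2·signedArea(BDA) = 192/5 ∩ BC · AF = 737/195]
2. B_y = 49/5  [2·signedArea(BDA) = 192/5 ∩ BC · AF = 737/195]
   → B = (-4, 49/5)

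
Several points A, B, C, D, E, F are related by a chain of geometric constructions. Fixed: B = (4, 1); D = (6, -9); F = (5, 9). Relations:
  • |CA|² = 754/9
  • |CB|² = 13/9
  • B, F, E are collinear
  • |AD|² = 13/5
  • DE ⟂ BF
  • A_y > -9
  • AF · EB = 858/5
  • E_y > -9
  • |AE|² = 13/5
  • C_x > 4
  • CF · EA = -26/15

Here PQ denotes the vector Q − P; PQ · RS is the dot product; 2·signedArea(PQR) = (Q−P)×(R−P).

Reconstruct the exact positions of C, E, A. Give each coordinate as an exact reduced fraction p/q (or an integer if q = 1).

A = (22/5, -44/5)
C = (5, 1/3)
E = (14/5, -43/5)

1. E_x = 14/5  [B, F, E are collinear ∩ DE ⟂ BF]
2. E_y = -43/5  [B, F, E are collinear ∩ DE ⟂ BF]
   → E = (14/5, -43/5)
3. A_x = 22/5  [line -6/5·x + -48/5·y + -396/5 = 0 ∩ |AD|² = 13/5]
4. A_y = -44/5  [line -6/5·x + -48/5·y + -396/5 = 0 ∩ |AD|² = 13/5]
   → A = (22/5, -44/5)
5. C_x = 5  [line -8/5·x + 1/5·y + 119/15 = 0 ∩ |CA|² = 754/9]
6. C_y = 1/3  [line -8/5·x + 1/5·y + 119/15 = 0 ∩ |CA|² = 754/9]
   → C = (5, 1/3)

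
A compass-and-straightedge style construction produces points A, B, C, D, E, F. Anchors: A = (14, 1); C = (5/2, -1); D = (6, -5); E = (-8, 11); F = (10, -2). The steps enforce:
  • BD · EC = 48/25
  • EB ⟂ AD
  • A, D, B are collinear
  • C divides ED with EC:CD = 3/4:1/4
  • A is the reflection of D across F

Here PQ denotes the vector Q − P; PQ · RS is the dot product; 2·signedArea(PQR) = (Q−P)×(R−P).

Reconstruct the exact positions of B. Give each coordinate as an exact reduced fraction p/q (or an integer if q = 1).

1. B_x = 118/25  [A, D, B are collinear ∩ EB ⟂ AD]
2. B_y = -149/25  [A, D, B are collinear ∩ EB ⟂ AD]
   → B = (118/25, -149/25)

B = (118/25, -149/25)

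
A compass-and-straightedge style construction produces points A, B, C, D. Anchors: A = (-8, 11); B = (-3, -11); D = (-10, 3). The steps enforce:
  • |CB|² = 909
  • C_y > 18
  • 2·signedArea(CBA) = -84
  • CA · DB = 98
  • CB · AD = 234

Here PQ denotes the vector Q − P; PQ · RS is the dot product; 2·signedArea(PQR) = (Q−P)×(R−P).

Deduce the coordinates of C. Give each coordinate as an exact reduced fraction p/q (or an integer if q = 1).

1. C_x = -6  [CA · DB = 98 ∩ CB · AD = 234]
2. C_y = 19  [CA · DB = 98 ∩ CB · AD = 234]
   → C = (-6, 19)

C = (-6, 19)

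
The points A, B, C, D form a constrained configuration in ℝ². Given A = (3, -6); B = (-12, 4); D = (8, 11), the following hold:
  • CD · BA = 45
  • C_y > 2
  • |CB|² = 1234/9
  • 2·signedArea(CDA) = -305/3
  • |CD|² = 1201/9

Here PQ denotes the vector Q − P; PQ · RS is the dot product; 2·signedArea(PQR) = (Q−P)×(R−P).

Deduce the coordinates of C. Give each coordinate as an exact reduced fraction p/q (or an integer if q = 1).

1. C_x = -1/3  [CD · BA = 45 ∩ 2·signedArea(CDA) = -305/3]
2. C_y = 3  [CD · BA = 45 ∩ 2·signedArea(CDA) = -305/3]
   → C = (-1/3, 3)

C = (-1/3, 3)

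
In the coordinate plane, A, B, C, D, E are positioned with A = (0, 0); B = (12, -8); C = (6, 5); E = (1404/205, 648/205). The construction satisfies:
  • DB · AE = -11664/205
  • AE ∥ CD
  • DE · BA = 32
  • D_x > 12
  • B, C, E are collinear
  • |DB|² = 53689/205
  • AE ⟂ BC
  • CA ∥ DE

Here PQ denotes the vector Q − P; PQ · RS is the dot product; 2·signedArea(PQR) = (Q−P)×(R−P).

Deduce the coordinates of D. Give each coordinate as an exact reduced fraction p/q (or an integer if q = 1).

1. D_x = 2634/205  [CA ∥ DE ∩ AE ∥ CD]
2. D_y = 1673/205  [CA ∥ DE ∩ AE ∥ CD]
   → D = (2634/205, 1673/205)

D = (2634/205, 1673/205)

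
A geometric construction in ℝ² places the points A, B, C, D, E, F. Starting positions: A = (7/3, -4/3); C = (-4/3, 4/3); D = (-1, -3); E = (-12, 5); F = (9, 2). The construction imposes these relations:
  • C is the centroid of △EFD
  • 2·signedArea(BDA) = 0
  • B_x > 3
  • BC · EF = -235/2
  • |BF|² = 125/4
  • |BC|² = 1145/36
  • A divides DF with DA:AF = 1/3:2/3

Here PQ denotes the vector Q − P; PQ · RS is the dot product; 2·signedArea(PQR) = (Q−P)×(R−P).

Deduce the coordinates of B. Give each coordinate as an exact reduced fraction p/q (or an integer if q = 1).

B = (4, -1/2)

1. B_x = 4  [2·signedArea(BDA) = 0 ∩ BC · EF = -235/2]
2. B_y = -1/2  [2·signedArea(BDA) = 0 ∩ BC · EF = -235/2]
   → B = (4, -1/2)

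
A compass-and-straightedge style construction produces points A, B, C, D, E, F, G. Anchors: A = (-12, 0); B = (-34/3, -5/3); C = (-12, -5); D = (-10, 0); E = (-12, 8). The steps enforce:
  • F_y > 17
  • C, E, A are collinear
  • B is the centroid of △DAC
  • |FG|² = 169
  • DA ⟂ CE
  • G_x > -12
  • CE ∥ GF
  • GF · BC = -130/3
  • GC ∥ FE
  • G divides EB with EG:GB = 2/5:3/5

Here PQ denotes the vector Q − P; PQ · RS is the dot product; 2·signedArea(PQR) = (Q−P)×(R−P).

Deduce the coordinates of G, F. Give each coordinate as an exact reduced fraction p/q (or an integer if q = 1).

F = (-176/15, 257/15)
G = (-176/15, 62/15)

1. G_x = -176/15  [G divides EB with EG:GB = 2/5:3/5]
2. G_y = 62/15  [G divides EB with EG:GB = 2/5:3/5]
   → G = (-176/15, 62/15)
3. F_x = -176/15  [GC ∥ FE ∩ CE ∥ GF]
4. F_y = 257/15  [GC ∥ FE ∩ CE ∥ GF]
   → F = (-176/15, 257/15)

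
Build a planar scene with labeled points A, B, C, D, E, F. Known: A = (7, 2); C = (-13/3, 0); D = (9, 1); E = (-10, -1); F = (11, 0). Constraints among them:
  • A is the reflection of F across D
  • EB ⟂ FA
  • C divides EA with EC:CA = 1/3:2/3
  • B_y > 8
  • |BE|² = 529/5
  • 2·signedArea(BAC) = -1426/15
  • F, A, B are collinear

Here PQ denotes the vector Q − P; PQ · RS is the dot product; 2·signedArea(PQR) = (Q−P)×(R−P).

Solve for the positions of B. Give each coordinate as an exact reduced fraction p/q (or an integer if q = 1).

1. B_x = -27/5  [F, A, B are collinear ∩ EB ⟂ FA]
2. B_y = 41/5  [F, A, B are collinear ∩ EB ⟂ FA]
   → B = (-27/5, 41/5)

B = (-27/5, 41/5)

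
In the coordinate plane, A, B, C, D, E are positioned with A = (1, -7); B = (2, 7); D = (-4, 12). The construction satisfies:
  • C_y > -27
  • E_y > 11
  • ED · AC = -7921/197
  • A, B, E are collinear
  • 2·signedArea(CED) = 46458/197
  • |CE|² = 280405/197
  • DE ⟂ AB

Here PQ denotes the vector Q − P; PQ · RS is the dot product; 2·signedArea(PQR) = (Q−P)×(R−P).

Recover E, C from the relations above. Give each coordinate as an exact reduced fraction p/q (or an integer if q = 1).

1. E_x = 458/197  [A, B, E are collinear ∩ DE ⟂ AB]
2. E_y = 2275/197  [A, B, E are collinear ∩ DE ⟂ AB]
   → E = (458/197, 2275/197)
3. C_x = 6  [2·signedArea(CED) = 46458/197 ∩ ED · AC = -7921/197]
4. C_y = -26  [2·signedArea(CED) = 46458/197 ∩ ED · AC = -7921/197]
   → C = (6, -26)

C = (6, -26)
E = (458/197, 2275/197)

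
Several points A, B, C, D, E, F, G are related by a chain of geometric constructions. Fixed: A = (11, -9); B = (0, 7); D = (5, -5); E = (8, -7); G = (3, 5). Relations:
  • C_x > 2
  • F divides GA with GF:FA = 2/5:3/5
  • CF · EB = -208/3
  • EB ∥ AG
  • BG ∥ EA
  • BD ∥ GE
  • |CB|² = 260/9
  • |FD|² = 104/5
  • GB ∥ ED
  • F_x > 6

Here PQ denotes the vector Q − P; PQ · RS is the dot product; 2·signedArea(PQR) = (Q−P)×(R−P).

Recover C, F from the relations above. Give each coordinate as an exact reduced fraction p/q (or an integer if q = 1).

1. F_x = 31/5  [F divides GA with GF:FA = 2/5:3/5]
2. F_y = -3/5  [F divides GA with GF:FA = 2/5:3/5]
   → F = (31/5, -3/5)
3. C_x = 8/3  [line 8·x + -14·y + 34/3 = 0 ∩ |CB|² = 260/9]
4. C_y = 7/3  [line 8·x + -14·y + 34/3 = 0 ∩ |CB|² = 260/9]
   → C = (8/3, 7/3)

C = (8/3, 7/3)
F = (31/5, -3/5)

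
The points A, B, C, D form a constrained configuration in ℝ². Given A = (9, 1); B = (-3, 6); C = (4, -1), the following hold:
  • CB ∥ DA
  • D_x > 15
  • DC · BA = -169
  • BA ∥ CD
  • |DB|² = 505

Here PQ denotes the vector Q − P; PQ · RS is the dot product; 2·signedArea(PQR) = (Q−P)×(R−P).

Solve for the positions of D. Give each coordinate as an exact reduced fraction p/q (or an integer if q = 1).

1. D_x = 16  [CB ∥ DA ∩ BA ∥ CD]
2. D_y = -6  [CB ∥ DA ∩ BA ∥ CD]
   → D = (16, -6)

D = (16, -6)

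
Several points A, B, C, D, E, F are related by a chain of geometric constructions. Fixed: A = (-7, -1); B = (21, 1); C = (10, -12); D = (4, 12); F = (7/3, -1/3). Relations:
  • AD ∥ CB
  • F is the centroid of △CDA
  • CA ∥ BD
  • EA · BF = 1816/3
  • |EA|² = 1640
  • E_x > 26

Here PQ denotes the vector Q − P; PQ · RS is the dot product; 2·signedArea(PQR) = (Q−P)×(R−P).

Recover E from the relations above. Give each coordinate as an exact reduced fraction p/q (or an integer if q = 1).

1. E_x = 27  [line 56/3·x + 4/3·y + -1420/3 = 0 ∩ |EA|² = 1640]
2. E_y = -23  [line 56/3·x + 4/3·y + -1420/3 = 0 ∩ |EA|² = 1640]
   → E = (27, -23)

E = (27, -23)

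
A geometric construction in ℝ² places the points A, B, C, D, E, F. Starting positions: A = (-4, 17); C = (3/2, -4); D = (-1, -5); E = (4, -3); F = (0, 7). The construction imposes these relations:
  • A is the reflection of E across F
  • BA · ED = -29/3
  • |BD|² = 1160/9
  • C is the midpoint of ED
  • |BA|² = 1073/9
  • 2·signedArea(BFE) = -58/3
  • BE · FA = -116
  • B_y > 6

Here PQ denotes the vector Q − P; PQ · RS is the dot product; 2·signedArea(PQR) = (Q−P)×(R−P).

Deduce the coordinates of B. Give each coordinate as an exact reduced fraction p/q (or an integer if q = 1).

B = (-5/3, 19/3)

1. B_x = -5/3  [BA · ED = -29/3 ∩ BE · FA = -116]
2. B_y = 19/3  [BA · ED = -29/3 ∩ BE · FA = -116]
   → B = (-5/3, 19/3)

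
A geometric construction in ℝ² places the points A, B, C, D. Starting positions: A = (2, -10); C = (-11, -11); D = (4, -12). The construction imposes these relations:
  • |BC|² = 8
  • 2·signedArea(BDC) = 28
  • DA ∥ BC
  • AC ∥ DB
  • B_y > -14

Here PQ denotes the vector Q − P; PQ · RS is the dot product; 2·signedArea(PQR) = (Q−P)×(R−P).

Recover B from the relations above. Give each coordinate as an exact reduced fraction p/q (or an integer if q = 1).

B = (-9, -13)

1. B_x = -9  [DA ∥ BC ∩ AC ∥ DB]
2. B_y = -13  [DA ∥ BC ∩ AC ∥ DB]
   → B = (-9, -13)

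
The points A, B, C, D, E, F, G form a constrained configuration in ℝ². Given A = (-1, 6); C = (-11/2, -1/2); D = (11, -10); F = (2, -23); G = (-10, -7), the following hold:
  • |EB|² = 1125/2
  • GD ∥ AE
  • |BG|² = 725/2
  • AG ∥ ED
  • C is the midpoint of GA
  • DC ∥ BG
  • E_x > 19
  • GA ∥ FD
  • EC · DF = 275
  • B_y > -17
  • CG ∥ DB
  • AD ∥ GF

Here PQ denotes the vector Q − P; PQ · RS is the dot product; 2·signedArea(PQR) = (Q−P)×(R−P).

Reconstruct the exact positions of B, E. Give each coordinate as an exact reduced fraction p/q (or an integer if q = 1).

1. B_x = 13/2  [DC ∥ BG ∩ CG ∥ DB]
2. B_y = -33/2  [DC ∥ BG ∩ CG ∥ DB]
   → B = (13/2, -33/2)
3. E_x = 20  [AG ∥ ED ∩ GD ∥ AE]
4. E_y = 3  [AG ∥ ED ∩ GD ∥ AE]
   → E = (20, 3)

B = (13/2, -33/2)
E = (20, 3)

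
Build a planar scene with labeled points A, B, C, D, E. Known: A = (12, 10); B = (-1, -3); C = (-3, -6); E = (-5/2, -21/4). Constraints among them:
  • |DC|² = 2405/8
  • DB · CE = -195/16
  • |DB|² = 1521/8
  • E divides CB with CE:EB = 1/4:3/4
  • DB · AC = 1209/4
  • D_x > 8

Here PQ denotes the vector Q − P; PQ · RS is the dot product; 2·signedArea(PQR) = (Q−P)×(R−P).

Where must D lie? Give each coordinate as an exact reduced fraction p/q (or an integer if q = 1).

D = (35/4, 27/4)

1. D_x = 35/4  [DB · AC = 1209/4 ∩ DB · CE = -195/16]
2. D_y = 27/4  [DB · AC = 1209/4 ∩ DB · CE = -195/16]
   → D = (35/4, 27/4)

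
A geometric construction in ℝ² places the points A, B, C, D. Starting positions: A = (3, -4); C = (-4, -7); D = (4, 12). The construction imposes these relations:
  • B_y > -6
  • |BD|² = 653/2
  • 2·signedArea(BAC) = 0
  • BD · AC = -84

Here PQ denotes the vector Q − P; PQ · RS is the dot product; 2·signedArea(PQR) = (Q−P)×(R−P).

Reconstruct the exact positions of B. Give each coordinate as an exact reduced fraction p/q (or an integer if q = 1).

1. B_x = -1/2  [2·signedArea(BAC) = 0 ∩ BD · AC = -84]
2. B_y = -11/2  [2·signedArea(BAC) = 0 ∩ BD · AC = -84]
   → B = (-1/2, -11/2)

B = (-1/2, -11/2)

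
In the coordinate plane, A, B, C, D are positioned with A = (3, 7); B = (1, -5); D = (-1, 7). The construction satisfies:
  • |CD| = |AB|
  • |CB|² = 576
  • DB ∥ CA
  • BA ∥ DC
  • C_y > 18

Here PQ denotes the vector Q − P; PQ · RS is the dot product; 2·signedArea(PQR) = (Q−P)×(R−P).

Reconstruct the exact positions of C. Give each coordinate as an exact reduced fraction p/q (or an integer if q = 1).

C = (1, 19)

1. C_x = 1  [DB ∥ CA ∩ BA ∥ DC]
2. C_y = 19  [DB ∥ CA ∩ BA ∥ DC]
   → C = (1, 19)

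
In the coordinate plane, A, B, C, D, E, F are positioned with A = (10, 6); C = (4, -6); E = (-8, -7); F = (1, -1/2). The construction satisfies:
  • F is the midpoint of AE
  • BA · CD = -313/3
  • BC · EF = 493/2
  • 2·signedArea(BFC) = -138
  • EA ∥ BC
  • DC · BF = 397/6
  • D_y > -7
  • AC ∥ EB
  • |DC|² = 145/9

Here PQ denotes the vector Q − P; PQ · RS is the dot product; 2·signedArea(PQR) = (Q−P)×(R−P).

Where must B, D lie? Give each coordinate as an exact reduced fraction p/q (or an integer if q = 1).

B = (-14, -19)
D = (0, -19/3)

1. B_x = -14  [EA ∥ BC ∩ AC ∥ EB]
2. B_y = -19  [EA ∥ BC ∩ AC ∥ EB]
   → B = (-14, -19)
3. D_x = 0  [DC · BF = 397/6 ∩ BA · CD = -313/3]
4. D_y = -19/3  [DC · BF = 397/6 ∩ BA · CD = -313/3]
   → D = (0, -19/3)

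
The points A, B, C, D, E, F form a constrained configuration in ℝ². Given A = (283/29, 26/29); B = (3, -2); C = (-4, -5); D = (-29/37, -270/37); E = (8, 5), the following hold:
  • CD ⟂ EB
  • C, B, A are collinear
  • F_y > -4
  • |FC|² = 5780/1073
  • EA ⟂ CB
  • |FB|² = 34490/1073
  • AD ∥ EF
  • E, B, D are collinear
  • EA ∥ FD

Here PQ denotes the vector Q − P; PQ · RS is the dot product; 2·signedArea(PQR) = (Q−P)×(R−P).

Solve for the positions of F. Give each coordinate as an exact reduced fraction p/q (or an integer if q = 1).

1. F_x = -2728/1073  [EA ∥ FD ∩ AD ∥ EF]
2. F_y = -3427/1073  [EA ∥ FD ∩ AD ∥ EF]
   → F = (-2728/1073, -3427/1073)

F = (-2728/1073, -3427/1073)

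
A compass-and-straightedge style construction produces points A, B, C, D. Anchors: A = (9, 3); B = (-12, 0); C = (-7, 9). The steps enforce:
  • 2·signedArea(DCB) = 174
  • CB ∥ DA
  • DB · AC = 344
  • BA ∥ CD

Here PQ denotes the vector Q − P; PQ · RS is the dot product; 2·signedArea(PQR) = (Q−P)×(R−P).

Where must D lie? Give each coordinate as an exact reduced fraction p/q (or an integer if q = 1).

1. D_x = 14  [CB ∥ DA ∩ BA ∥ CD]
2. D_y = 12  [CB ∥ DA ∩ BA ∥ CD]
   → D = (14, 12)

D = (14, 12)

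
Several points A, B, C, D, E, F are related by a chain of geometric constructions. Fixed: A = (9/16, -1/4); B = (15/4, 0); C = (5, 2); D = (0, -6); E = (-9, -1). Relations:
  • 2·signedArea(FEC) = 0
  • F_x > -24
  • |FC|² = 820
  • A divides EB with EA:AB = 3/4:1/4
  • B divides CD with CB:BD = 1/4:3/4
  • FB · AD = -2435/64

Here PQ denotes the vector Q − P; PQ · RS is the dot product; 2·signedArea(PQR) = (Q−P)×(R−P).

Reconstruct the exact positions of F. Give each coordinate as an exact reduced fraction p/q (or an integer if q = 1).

F = (-23, -4)

1. F_x = -23  [2·signedArea(FEC) = 0 ∩ FB · AD = -2435/64]
2. F_y = -4  [2·signedArea(FEC) = 0 ∩ FB · AD = -2435/64]
   → F = (-23, -4)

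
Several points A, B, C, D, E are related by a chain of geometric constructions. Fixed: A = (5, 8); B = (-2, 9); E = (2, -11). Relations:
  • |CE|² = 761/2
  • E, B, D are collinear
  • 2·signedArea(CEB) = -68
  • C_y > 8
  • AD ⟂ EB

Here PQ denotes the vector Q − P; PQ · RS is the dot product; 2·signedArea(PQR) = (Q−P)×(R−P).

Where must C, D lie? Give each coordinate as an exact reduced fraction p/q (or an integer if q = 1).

C = (3/2, 17/2)
D = (-20/13, 87/13)

1. C_x = 3/2  [line -20·x + -4·y + 64 = 0 ∩ |CE|² = 761/2]
2. C_y = 17/2  [line -20·x + -4·y + 64 = 0 ∩ |CE|² = 761/2]
   → C = (3/2, 17/2)
3. D_x = -20/13  [E, B, D are collinear ∩ AD ⟂ EB]
4. D_y = 87/13  [E, B, D are collinear ∩ AD ⟂ EB]
   → D = (-20/13, 87/13)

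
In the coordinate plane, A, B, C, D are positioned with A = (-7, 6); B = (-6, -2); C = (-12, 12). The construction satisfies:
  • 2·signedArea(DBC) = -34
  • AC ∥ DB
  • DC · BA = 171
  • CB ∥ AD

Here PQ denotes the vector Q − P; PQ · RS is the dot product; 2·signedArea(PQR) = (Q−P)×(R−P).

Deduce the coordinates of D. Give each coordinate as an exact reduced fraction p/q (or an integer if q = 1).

1. D_x = -1  [AC ∥ DB ∩ CB ∥ AD]
2. D_y = -8  [AC ∥ DB ∩ CB ∥ AD]
   → D = (-1, -8)

D = (-1, -8)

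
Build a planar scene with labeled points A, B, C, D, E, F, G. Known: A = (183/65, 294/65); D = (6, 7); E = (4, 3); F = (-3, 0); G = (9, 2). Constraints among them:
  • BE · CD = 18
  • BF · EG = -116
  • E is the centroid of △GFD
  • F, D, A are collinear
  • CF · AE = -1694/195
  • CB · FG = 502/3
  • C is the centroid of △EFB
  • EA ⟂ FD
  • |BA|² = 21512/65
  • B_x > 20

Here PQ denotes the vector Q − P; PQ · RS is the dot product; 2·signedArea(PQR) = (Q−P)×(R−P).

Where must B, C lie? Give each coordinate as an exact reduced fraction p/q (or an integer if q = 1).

1. B_x = 21  [line -5·x + 1·y + 101 = 0 ∩ |BA|² = 21512/65]
2. B_y = 4  [line -5·x + 1·y + 101 = 0 ∩ |BA|² = 21512/65]
   → B = (21, 4)
3. C_x = 22/3  [C is the centroid of △EFB]
4. C_y = 7/3  [C is the centroid of △EFB]
   → C = (22/3, 7/3)

B = (21, 4)
C = (22/3, 7/3)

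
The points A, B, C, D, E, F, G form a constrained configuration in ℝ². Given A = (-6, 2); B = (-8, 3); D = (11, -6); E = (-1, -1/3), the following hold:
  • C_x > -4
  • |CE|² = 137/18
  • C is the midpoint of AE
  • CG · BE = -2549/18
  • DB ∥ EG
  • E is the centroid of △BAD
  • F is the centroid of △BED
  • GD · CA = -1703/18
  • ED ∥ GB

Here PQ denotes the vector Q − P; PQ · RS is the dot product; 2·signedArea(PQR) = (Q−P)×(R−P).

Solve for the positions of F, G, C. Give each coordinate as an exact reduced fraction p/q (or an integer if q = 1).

1. F_x = 2/3  [F is the centroid of △BED]
2. F_y = -10/9  [F is the centroid of △BED]
   → F = (2/3, -10/9)
3. G_x = -20  [ED ∥ GB ∩ DB ∥ EG]
4. G_y = 26/3  [ED ∥ GB ∩ DB ∥ EG]
   → G = (-20, 26/3)
5. C_x = -7/2  [C is the midpoint of AE]
6. C_y = 5/6  [C is the midpoint of AE]
   → C = (-7/2, 5/6)

C = (-7/2, 5/6)
F = (2/3, -10/9)
G = (-20, 26/3)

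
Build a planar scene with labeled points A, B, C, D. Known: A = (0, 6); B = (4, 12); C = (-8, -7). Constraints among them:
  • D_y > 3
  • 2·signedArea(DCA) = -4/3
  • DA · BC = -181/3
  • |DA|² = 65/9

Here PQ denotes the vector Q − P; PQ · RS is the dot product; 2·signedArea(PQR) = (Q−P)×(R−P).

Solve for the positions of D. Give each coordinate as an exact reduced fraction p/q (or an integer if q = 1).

1. D_x = -4/3  [DA · BC = -181/3 ∩ 2·signedArea(DCA) = -4/3]
2. D_y = 11/3  [DA · BC = -181/3 ∩ 2·signedArea(DCA) = -4/3]
   → D = (-4/3, 11/3)

D = (-4/3, 11/3)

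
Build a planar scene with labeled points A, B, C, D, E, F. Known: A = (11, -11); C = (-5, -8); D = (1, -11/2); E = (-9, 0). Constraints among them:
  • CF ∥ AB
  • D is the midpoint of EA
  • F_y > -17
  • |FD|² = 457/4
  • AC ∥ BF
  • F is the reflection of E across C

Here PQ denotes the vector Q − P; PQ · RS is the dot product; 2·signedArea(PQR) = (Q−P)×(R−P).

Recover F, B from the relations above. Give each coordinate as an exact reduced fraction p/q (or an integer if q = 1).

B = (15, -19)
F = (-1, -16)

1. F_x = -1  [F is the reflection of E across C]
2. F_y = -16  [F is the reflection of E across C]
   → F = (-1, -16)
3. B_x = 15  [AC ∥ BF ∩ CF ∥ AB]
4. B_y = -19  [AC ∥ BF ∩ CF ∥ AB]
   → B = (15, -19)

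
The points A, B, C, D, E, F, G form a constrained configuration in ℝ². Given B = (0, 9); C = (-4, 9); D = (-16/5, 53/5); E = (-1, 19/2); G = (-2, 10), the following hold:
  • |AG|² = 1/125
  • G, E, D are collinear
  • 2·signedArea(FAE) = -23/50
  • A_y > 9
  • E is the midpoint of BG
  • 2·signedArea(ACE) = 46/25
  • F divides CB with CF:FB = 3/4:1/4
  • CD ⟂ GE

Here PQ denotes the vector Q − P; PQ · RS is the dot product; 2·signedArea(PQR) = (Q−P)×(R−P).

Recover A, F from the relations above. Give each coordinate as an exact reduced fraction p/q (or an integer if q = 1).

A = (-48/25, 249/25)
F = (-1, 9)

1. F_x = -1  [F divides CB with CF:FB = 3/4:1/4]
2. F_y = 9  [F divides CB with CF:FB = 3/4:1/4]
   → F = (-1, 9)
3. A_x = -48/25  [2·signedArea(ACE) = 46/25 ∩ 2·signedArea(FAE) = -23/50]
4. A_y = 249/25  [2·signedArea(ACE) = 46/25 ∩ 2·signedArea(FAE) = -23/50]
   → A = (-48/25, 249/25)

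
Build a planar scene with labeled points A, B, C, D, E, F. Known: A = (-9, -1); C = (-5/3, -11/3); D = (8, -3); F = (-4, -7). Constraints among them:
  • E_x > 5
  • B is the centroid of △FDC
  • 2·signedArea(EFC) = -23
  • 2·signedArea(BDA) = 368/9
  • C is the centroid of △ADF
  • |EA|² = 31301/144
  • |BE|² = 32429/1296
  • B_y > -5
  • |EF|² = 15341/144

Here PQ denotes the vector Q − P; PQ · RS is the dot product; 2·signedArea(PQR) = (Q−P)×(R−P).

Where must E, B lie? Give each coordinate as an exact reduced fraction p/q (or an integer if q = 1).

1. E_x = 67/12  [line -10/3·x + 7/3·y + 26 = 0 ∩ |EA|² = 31301/144]
2. E_y = -19/6  [line -10/3·x + 7/3·y + 26 = 0 ∩ |EA|² = 31301/144]
   → E = (67/12, -19/6)
3. B_x = 7/9  [B is the centroid of △FDC]
4. B_y = -41/9  [B is the centroid of △FDC]
   → B = (7/9, -41/9)

B = (7/9, -41/9)
E = (67/12, -19/6)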